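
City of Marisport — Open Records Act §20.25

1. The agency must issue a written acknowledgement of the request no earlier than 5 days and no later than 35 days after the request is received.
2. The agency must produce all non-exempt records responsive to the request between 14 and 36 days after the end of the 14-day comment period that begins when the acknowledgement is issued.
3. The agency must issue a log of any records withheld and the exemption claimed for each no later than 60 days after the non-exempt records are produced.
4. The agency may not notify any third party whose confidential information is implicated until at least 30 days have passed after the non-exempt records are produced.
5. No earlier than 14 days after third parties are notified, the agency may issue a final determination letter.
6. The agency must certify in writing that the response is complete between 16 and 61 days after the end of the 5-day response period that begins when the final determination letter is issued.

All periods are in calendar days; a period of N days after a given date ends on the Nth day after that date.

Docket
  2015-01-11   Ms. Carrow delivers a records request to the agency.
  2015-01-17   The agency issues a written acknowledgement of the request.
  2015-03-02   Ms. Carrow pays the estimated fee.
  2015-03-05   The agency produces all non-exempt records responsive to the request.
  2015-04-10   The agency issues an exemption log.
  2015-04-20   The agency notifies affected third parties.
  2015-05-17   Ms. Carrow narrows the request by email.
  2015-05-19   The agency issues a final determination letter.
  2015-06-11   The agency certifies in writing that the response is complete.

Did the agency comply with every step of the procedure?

Yes

Step 1 — 5 and 35 days from 2015-01-11 (when the request is received) are 2015-01-16 and 2015-02-15 respectively; 2015-01-17 falls inside that range.
Step 2 — 14 and 36 days from 2015-01-31 (end of the 14-day comment period, which began when the acknowledgement is issued on 2015-01-17) are 2015-02-14 and 2015-03-08 respectively; 2015-03-05 falls inside that range.
Step 3 — counting 60 days from 2015-03-05 (when the non-exempt records are produced) gives a deadline of 2015-05-04; completed 2015-04-10, before the deadline.
Step 4 — must wait 30 days from 2015-03-05 (when the non-exempt records are produced), so not before 2015-04-04; 2015-04-20 is on or after that date.
Step 5 — must wait 14 days from 2015-04-20 (when third parties are notified), so not before 2015-05-04; done 2015-05-19, after the minimum wait.
Step 6 — 16 and 61 days from 2015-05-24 (end of the 5-day response period, which began when the final determination letter is issued on 2015-05-19) are 2015-06-09 and 2015-07-24 respectively; done 2015-06-11, which is between those dates.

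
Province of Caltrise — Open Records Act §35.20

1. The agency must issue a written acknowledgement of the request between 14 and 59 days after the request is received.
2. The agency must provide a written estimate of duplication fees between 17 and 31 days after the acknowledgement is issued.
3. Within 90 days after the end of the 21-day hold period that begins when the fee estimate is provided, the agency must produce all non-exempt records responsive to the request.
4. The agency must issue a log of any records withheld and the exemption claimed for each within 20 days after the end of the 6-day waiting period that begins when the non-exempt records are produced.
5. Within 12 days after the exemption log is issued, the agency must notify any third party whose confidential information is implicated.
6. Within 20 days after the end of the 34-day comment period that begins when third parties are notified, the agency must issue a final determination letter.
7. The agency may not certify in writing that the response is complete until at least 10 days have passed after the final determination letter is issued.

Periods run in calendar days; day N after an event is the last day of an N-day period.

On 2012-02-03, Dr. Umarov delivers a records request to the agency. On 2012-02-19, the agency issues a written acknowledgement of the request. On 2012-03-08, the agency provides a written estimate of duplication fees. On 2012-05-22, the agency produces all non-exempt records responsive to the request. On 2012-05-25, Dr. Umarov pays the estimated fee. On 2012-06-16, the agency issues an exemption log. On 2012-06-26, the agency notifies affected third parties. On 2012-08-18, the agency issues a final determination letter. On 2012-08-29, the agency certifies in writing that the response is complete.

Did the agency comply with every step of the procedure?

Step 1 — 14 and 59 days from 2012-02-03 (when the request is received) are 2012-02-17 and 2012-04-02 respectively; done 2012-02-19 — within the window.
Step 2 — 17 and 31 days from 2012-02-19 (when the acknowledgement is issued) are 2012-03-07 and 2012-03-21 respectively; done 2012-03-08, which is between those dates.
Step 3 — counting 90 days from 2012-03-29 (end of the 21-day hold period, which began when the fee estimate is provided on 2012-03-08) gives a deadline of 2012-06-27; completed 2012-05-22, before the deadline.
Step 4 — counting 20 days from 2012-05-28 (end of the 6-day waiting period, which began when the non-exempt records are produced on 2012-05-22) gives a deadline of 2012-06-17; done 2012-06-16 — timely.
Step 5 — counting 12 days from 2012-06-16 (when the exemption log is issued) gives a deadline of 2012-06-28; completed 2012-06-26, before the deadline.
Step 6 — counting 20 days from 2012-07-30 (end of the 34-day comment period, which began when third parties are notified on 2012-06-26) gives a deadline of 2012-08-19; done 2012-08-18 — timely.
Step 7 — must wait 10 days from 2012-08-18 (when the final determination letter is issued), so not before 2012-08-28; done 2012-08-29, after the minimum wait.

Yes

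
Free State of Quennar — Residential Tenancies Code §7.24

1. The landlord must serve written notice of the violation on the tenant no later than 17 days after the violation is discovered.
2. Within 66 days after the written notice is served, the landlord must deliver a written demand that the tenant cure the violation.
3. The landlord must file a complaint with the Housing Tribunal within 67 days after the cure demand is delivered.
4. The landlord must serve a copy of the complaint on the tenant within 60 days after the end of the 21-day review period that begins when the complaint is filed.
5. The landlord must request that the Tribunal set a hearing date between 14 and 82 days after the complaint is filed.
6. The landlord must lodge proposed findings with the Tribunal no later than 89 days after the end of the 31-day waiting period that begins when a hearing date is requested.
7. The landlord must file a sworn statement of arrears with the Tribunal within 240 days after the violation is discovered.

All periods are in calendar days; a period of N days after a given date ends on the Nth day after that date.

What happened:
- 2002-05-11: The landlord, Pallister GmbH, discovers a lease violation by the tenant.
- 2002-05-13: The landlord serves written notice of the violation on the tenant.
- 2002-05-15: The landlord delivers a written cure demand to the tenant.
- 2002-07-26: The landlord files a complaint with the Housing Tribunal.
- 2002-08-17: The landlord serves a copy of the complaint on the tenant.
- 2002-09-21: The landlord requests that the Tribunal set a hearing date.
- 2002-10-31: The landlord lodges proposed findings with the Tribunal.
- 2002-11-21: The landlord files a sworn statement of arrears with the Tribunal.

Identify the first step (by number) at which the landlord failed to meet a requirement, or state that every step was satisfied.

Step 3

(1) due by 2002-05-11 + 17 days = 2002-05-28; completed 2002-05-13, before the deadline.
(2) due by 2002-05-13 + 66 days = 2002-07-18; 2002-05-15 is within that limit.
(3) due by 2002-05-15 + 67 days = 2002-07-21; done 2002-07-26 — 5 days late.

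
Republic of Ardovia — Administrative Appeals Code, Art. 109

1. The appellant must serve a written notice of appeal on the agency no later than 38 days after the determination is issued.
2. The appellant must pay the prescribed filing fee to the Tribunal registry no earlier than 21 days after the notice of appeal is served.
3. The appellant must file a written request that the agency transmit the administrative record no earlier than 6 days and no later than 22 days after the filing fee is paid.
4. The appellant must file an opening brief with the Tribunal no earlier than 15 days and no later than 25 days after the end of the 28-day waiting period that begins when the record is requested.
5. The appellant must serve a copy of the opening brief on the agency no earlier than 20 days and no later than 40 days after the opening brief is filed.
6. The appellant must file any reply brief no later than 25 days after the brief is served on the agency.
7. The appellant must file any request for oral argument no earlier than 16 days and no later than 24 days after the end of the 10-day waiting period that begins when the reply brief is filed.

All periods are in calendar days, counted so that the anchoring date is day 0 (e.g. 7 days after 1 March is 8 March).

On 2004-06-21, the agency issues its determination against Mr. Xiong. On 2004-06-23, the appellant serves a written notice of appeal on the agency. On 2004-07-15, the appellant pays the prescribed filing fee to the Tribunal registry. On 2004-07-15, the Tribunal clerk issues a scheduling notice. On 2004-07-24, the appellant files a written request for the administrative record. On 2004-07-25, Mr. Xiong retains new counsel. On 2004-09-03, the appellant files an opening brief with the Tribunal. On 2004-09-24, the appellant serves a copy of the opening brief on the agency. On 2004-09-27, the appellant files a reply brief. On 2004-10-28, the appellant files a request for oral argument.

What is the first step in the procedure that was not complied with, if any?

(1) due by 2004-06-21 + 38 days = 2004-07-29; completed 2004-06-23, before the deadline.
(2) permitted from 2004-06-23 + 21 days = 2004-07-14 onward; 2004-07-15 is on or after that date.
(3) the permitted window runs from 2004-07-15 + 6 = 2004-07-21 to 2004-07-15 + 22 = 2004-08-06; 2004-07-24 falls inside that range.
(4) the permitted window runs from 2004-08-21 + 15 = 2004-09-05 to 2004-08-21 + 25 = 2004-09-15; done 2004-09-03 — 2 days before the window opened.

Step 4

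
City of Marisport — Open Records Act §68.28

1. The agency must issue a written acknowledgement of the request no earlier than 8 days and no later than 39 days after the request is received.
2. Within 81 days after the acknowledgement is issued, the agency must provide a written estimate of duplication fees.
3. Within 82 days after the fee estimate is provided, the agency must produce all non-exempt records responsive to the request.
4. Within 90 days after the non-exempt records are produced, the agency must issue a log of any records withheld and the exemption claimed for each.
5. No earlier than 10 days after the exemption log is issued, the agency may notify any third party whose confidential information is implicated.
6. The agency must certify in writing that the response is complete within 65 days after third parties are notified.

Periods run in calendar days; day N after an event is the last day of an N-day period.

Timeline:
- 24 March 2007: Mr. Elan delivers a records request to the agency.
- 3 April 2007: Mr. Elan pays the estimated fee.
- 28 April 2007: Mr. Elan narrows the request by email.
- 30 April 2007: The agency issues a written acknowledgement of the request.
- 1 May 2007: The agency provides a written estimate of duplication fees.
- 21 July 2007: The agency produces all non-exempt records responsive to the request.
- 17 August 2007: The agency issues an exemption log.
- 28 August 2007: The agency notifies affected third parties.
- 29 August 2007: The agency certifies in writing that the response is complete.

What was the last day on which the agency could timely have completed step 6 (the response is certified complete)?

1 November 2007

Step 6 runs from 28 August 2007, when third parties are notified. 65 days after 28 August 2007 is 1 November 2007.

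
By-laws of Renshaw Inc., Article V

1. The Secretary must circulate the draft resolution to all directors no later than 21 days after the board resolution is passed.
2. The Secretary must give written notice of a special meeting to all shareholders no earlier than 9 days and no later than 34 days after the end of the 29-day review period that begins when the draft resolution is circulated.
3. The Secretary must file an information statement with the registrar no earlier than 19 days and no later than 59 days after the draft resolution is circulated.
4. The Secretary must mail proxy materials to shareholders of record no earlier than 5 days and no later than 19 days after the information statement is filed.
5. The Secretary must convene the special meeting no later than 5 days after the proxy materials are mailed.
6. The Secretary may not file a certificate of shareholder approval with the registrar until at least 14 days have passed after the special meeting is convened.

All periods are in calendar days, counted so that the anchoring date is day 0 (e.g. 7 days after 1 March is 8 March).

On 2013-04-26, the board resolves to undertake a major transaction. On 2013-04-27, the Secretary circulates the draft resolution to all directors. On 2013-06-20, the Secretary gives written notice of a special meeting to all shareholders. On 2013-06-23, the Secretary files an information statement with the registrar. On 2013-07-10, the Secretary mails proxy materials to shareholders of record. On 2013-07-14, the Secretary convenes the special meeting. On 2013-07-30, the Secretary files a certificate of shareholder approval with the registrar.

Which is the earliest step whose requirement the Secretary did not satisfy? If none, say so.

Step 1 — counting 21 days from 2013-04-26 (when the board resolution is passed) gives a deadline of 2013-05-17; 2013-04-27 is within that limit.
Step 2 — 9 and 34 days from 2013-05-26 (end of the 29-day review period, which began when the draft resolution is circulated on 2013-04-27) are 2013-06-04 and 2013-06-29 respectively; 2013-06-20 falls inside that range.
Step 3 — 19 and 59 days from 2013-04-27 (when the draft resolution is circulated) are 2013-05-16 and 2013-06-25 respectively; done 2013-06-23 — within the window.
Step 4 — 5 and 19 days from 2013-06-23 (when the information statement is filed) are 2013-06-28 and 2013-07-12 respectively; done 2013-07-10, which is between those dates.
Step 5 — counting 5 days from 2013-07-10 (when the proxy materials are mailed) gives a deadline of 2013-07-15; completed 2013-07-14, before the deadline.
Step 6 — must wait 14 days from 2013-07-14 (when the special meeting is convened), so not before 2013-07-28; done 2013-07-30, after the minimum wait.

None — every step was satisfied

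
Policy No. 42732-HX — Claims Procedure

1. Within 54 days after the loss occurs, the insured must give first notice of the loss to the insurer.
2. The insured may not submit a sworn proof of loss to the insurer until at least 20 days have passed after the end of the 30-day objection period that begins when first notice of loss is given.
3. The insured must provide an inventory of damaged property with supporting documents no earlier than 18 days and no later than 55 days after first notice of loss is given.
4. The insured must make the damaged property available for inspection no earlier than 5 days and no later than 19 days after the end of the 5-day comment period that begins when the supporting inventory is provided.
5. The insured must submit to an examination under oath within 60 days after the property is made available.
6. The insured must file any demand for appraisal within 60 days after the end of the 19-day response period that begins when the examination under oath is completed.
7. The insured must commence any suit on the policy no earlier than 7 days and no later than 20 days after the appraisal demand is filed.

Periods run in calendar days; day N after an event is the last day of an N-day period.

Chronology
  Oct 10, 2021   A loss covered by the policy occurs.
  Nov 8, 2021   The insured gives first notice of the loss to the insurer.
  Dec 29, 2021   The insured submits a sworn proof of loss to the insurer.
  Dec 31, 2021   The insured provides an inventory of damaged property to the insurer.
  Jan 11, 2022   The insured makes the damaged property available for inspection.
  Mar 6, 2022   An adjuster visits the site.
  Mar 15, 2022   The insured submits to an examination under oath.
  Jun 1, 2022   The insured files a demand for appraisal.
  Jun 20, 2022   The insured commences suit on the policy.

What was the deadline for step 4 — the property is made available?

The supporting inventory is provided on Dec 31, 2021; the 5-day comment period therefore ends Jan 5, 2022, and step 4 runs from that date. The window is 5–19 days after Jan 5, 2022; it closes on Jan 24, 2022.

Jan 24, 2022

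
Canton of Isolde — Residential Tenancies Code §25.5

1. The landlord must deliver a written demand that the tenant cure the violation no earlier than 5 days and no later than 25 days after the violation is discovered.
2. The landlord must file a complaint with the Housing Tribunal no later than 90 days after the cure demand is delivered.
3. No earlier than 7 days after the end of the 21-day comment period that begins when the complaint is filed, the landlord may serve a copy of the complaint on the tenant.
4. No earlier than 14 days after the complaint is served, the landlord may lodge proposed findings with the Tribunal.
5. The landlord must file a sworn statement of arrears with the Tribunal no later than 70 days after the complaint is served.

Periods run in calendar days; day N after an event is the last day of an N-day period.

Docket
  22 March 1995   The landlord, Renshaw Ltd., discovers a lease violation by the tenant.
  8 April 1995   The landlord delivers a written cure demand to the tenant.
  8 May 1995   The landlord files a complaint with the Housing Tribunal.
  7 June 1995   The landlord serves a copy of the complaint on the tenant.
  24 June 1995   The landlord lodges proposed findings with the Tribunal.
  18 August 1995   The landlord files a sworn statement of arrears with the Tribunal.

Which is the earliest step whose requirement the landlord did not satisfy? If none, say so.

Step 5

Step 1 — 5 and 25 days from 22 March 1995 (when the violation is discovered) are 27 March 1995 and 16 April 1995 respectively; done 8 April 1995, which is between those dates.
Step 2 — counting 90 days from 8 April 1995 (when the cure demand is delivered) gives a deadline of 7 July 1995; completed 8 May 1995, before the deadline.
Step 3 — must wait 7 days from 29 May 1995 (end of the 21-day comment period, which began when the complaint is filed on 8 May 1995), so not before 5 June 1995; done 7 June 1995 — permitted.
Step 4 — must wait 14 days from 7 June 1995 (when the complaint is served), so not before 21 June 1995; 24 June 1995 is on or after that date.
Step 5 — counting 70 days from 7 June 1995 (when the complaint is served) gives a deadline of 16 August 1995; 18 August 1995 misses that deadline by 2 days.
No need to go further; step 5 was not satisfied.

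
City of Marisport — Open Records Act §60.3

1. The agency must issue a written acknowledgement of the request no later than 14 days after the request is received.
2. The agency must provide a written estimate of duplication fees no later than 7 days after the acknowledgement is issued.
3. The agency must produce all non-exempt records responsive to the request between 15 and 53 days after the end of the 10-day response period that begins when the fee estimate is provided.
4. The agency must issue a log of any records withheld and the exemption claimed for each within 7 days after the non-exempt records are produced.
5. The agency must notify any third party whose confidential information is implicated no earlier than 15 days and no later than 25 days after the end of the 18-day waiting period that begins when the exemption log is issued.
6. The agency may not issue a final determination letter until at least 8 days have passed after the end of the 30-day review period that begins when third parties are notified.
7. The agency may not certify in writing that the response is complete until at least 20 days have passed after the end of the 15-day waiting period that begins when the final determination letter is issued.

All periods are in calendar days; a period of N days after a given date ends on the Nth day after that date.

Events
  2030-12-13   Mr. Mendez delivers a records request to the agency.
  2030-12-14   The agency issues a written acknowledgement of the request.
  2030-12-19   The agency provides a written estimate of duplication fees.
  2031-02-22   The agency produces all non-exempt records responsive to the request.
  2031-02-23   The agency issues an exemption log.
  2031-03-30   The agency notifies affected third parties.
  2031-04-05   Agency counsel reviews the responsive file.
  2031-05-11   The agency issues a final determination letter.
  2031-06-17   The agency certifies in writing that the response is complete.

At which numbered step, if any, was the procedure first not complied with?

Step 3

Step 1: 14 days after 2030-12-13 (when the request is received) is 2030-12-27; completed 2030-12-14, before the deadline.
Step 2: 7 days after 2030-12-14 (when the acknowledgement is issued) is 2030-12-21; done 2030-12-19 — timely.
Step 3: the window is 15–53 days after 2030-12-29 (end of the 10-day response period, which began when the fee estimate is provided on 2030-12-19), so 2031-01-13 through 2031-02-20; 2031-02-22 is 2 days past the end of the window.
No need to go further; step 3 was not satisfied.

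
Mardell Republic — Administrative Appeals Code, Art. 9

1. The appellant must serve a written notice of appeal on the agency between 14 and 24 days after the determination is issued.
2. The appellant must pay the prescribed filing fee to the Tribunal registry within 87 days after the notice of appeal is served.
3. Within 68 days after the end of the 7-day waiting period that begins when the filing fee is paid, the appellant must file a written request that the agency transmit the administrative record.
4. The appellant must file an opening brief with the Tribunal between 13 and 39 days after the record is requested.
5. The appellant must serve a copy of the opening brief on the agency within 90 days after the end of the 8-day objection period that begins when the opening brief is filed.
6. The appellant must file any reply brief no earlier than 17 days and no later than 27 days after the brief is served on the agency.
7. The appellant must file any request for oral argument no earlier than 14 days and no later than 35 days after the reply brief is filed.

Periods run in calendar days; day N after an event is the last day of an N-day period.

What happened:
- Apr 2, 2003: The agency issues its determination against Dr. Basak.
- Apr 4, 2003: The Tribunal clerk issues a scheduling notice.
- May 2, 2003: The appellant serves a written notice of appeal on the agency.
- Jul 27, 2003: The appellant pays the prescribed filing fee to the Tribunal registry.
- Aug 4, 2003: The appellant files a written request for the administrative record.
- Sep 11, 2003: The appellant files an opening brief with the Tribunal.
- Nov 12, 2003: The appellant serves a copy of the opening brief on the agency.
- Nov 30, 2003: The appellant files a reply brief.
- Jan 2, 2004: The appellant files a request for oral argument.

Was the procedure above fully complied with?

Step 1 — 14 and 24 days from Apr 2, 2003 (when the determination is issued) are Apr 16, 2003 and Apr 26, 2003 respectively; done May 2, 2003 — 6 days after the window closed.
Later steps need not be reached.

No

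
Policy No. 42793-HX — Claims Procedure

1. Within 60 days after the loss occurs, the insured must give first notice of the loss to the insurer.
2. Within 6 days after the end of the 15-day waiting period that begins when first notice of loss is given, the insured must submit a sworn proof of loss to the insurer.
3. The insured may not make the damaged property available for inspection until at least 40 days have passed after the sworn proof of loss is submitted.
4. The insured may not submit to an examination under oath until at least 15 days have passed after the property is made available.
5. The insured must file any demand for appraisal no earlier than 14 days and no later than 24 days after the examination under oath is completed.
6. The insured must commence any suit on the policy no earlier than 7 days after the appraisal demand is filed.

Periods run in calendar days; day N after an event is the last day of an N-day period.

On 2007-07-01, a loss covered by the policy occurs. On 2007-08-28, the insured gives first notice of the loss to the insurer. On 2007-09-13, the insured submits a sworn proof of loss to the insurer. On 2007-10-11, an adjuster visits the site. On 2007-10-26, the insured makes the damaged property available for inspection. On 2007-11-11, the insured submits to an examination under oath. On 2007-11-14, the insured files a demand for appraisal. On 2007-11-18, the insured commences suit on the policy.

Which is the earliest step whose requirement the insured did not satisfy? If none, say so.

Step 5

(1) due by 2007-07-01 + 60 days = 2007-08-30; completed 2007-08-28, before the deadline.
(2) due by 2007-09-12 + 6 days = 2007-09-18; completed 2007-09-13, before the deadline.
(3) permitted from 2007-09-13 + 40 days = 2007-10-23 onward; done 2007-10-26 — permitted.
(4) permitted from 2007-10-26 + 15 days = 2007-11-10 onward; 2007-11-11 is on or after that date.
(5) the permitted window runs from 2007-11-11 + 14 = 2007-11-25 to 2007-11-11 + 24 = 2007-12-05; done 2007-11-14 — 11 days before the window opened.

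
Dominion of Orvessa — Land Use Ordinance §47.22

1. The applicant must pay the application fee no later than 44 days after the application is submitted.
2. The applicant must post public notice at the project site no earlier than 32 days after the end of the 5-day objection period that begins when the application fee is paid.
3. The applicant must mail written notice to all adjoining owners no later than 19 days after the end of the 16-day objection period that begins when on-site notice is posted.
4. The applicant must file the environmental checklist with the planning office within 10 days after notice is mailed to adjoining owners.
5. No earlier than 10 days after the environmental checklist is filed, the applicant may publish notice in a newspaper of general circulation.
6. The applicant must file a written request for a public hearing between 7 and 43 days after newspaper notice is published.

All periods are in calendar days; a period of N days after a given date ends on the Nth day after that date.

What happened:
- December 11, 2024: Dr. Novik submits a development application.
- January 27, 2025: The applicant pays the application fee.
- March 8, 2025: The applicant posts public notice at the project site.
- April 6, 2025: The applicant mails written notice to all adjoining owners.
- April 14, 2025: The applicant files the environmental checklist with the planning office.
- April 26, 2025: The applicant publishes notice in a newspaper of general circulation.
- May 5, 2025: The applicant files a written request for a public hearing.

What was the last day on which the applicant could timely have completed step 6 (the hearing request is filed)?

Step 6 runs from April 26, 2025, when newspaper notice is published. The window is 7–43 days after April 26, 2025; it closes on June 8, 2025.

June 8, 2025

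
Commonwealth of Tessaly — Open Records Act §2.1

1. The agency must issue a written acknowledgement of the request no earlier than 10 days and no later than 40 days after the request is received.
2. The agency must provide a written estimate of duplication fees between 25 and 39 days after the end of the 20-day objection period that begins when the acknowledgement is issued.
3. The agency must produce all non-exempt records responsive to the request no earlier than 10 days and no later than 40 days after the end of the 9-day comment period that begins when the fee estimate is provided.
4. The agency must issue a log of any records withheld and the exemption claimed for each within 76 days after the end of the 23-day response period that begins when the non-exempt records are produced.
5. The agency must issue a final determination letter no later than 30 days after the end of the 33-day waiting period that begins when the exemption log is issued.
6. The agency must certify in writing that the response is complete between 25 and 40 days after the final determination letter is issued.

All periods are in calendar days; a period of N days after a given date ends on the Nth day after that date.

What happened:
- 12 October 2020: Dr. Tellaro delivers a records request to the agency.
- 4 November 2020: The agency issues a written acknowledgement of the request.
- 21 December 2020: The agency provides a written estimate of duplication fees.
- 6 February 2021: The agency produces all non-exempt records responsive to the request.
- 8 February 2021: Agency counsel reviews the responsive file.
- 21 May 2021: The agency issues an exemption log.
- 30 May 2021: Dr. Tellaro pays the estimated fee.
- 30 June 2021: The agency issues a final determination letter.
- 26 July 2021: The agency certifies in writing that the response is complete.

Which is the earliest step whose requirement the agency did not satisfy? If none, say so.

Step 4

Step 1: the window is 10–40 days after 12 October 2020 (when the request is received), so 22 October 2020 through 21 November 2020; done 4 November 2020 — within the window.
Step 2: the window is 25–39 days after 24 November 2020 (end of the 20-day objection period, which began when the acknowledgement is issued on 4 November 2020), so 19 December 2020 through 2 January 2021; 21 December 2020 falls inside that range.
Step 3: the window is 10–40 days after 30 December 2020 (end of the 9-day comment period, which began when the fee estimate is provided on 21 December 2020), so 9 January 2021 through 8 February 2021; 6 February 2021 falls inside that range.
Step 4: 76 days after 1 March 2021 (end of the 23-day response period, which began when the non-exempt records are produced on 6 February 2021) is 16 May 2021; done 21 May 2021 — 5 days late.
Later steps need not be reached.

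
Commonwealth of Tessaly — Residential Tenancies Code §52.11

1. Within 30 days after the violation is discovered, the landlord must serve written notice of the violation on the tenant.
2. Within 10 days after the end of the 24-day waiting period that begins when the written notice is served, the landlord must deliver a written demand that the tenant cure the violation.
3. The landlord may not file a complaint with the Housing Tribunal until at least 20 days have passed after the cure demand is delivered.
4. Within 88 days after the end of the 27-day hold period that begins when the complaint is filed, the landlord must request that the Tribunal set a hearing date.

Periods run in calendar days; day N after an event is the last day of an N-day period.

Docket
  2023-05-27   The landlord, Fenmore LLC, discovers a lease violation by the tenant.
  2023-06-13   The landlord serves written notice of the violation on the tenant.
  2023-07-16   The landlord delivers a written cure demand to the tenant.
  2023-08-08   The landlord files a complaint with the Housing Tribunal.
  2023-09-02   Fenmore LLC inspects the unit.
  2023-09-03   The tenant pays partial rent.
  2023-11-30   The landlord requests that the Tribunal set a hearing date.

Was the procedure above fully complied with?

Yes

Step 1: 30 days after 2023-05-27 (when the violation is discovered) is 2023-06-26; 2023-06-13 is within that limit.
Step 2: 10 days after 2023-07-07 (end of the 24-day waiting period, which began when the written notice is served on 2023-06-13) is 2023-07-17; done 2023-07-16 — timely.
Step 3: the earliest permitted date is 20 days after 2023-07-16 (when the cure demand is delivered), i.e. 2023-08-05; done 2023-08-08 — permitted.
Step 4: 88 days after 2023-09-04 (end of the 27-day hold period, which began when the complaint is filed on 2023-08-08) is 2023-12-01; done 2023-11-30 — timely.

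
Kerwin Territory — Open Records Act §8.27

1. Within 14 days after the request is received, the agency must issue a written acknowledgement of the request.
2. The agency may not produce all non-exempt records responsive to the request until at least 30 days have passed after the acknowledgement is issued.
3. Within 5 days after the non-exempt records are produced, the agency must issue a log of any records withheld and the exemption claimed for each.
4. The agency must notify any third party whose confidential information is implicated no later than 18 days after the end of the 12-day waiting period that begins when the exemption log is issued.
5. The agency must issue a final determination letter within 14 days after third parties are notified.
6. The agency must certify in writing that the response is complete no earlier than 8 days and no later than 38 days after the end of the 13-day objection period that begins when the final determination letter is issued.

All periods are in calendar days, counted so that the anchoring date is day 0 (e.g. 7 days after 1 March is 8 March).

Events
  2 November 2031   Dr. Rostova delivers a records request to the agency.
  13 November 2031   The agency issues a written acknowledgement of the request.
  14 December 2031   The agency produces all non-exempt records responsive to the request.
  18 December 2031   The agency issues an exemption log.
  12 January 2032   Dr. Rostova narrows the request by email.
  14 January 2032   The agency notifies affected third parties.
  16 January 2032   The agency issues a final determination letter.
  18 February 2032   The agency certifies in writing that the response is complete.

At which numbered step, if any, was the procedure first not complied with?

Step 1: 14 days after 2 November 2031 (when the request is received) is 16 November 2031; 13 November 2031 is within that limit.
Step 2: the earliest permitted date is 30 days after 13 November 2031 (when the acknowledgement is issued), i.e. 13 December 2031; done 14 December 2031 — permitted.
Step 3: 5 days after 14 December 2031 (when the non-exempt records are produced) is 19 December 2031; completed 18 December 2031, before the deadline.
Step 4: 18 days after 30 December 2031 (end of the 12-day waiting period, which began when the exemption log is issued on 18 December 2031) is 17 January 2032; completed 14 January 2032, before the deadline.
Step 5: 14 days after 14 January 2032 (when third parties are notified) is 28 January 2032; completed 16 January 2032, before the deadline.
Step 6: the window is 8–38 days after 29 January 2032 (end of the 13-day objection period, which began when the final determination letter is issued on 16 January 2032), so 6 February 2032 through 7 March 2032; done 18 February 2032, which is between those dates.

None — every step was satisfied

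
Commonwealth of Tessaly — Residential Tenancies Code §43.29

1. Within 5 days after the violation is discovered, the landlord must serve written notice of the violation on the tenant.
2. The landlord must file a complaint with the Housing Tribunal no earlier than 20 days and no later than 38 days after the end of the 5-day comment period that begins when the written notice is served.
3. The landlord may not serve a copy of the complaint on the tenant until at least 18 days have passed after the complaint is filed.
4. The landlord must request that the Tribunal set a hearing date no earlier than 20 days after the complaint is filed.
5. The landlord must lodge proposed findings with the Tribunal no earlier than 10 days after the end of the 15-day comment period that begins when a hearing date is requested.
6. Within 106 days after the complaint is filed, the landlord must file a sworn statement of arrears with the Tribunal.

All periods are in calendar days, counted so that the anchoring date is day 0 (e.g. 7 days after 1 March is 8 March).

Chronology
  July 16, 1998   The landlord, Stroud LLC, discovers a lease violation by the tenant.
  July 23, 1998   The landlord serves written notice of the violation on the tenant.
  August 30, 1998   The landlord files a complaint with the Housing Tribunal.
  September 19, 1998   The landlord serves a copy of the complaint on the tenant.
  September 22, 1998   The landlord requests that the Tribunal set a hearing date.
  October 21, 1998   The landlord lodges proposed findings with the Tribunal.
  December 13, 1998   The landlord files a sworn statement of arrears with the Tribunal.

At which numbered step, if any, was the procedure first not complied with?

Step 1

Step 1 — counting 5 days from July 16, 1998 (when the violation is discovered) gives a deadline of July 21, 1998; not done until July 23, 1998, 2 days after the deadline.
Later steps need not be reached.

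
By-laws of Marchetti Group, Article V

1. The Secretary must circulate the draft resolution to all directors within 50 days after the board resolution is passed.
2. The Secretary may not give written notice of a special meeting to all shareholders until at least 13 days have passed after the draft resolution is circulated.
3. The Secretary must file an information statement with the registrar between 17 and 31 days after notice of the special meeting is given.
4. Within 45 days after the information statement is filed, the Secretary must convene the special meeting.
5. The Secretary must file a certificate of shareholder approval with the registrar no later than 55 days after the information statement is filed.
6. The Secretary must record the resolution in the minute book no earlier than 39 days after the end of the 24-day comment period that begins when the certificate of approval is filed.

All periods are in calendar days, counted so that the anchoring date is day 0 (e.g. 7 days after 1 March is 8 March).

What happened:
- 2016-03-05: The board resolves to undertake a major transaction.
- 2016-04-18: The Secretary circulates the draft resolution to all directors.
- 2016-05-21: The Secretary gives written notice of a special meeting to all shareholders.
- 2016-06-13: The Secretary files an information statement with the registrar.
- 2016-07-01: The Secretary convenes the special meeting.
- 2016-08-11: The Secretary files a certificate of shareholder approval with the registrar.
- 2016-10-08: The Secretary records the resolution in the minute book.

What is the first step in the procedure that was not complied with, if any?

(1) due by 2016-03-05 + 50 days = 2016-04-24; completed 2016-04-18, before the deadline.
(2) permitted from 2016-04-18 + 13 days = 2016-05-01 onward; done 2016-05-21 — permitted.
(3) the permitted window runs from 2016-05-21 + 17 = 2016-06-07 to 2016-05-21 + 31 = 2016-06-21; 2016-06-13 falls inside that range.
(4) due by 2016-06-13 + 45 days = 2016-07-28; completed 2016-07-01, before the deadline.
(5) due by 2016-06-13 + 55 days = 2016-08-07; 2016-08-11 misses that deadline by 4 days.

Step 5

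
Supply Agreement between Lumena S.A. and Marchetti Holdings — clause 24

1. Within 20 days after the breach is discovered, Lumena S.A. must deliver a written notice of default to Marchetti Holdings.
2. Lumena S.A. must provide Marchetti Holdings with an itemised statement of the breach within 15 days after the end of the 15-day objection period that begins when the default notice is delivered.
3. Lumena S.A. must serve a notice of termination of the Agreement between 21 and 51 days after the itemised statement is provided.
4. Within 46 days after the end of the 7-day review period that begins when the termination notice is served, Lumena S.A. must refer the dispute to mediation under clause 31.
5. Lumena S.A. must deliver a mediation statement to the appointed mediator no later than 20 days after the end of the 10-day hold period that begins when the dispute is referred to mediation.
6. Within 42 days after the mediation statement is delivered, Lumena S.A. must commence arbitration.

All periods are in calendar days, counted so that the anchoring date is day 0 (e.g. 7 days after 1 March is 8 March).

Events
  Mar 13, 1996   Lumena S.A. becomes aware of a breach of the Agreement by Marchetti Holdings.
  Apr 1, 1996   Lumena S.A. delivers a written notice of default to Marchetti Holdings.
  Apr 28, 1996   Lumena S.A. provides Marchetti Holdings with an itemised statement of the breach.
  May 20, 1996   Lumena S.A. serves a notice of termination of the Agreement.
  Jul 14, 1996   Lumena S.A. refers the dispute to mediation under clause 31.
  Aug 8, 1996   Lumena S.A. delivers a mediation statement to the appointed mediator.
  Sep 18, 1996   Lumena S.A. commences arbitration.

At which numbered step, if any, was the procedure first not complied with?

Step 4

Step 1 — counting 20 days from Mar 13, 1996 (when the breach is discovered) gives a deadline of Apr 2, 1996; completed Apr 1, 1996, before the deadline.
Step 2 — counting 15 days from Apr 16, 1996 (end of the 15-day objection period, which began when the default notice is delivered on Apr 1, 1996) gives a deadline of May 1, 1996; Apr 28, 1996 is within that limit.
Step 3 — 21 and 51 days from Apr 28, 1996 (when the itemised statement is provided) are May 19, 1996 and Jun 18, 1996 respectively; done May 20, 1996 — within the window.
Step 4 — counting 46 days from May 27, 1996 (end of the 7-day review period, which began when the termination notice is served on May 20, 1996) gives a deadline of Jul 12, 1996; Jul 14, 1996 misses that deadline by 2 days.
No need to go further; step 4 was not satisfied.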